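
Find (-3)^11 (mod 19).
Using repeated squaring. (-3) ≡ 16 (mod 19). 11 = 8 + 2 + 1 (binary 1011). Repeated squaring mod 19: 16^1 ≡ 16; 16^2 ≡ 16² = 256 ≡ 9; 16^4 ≡ 9² = 81 ≡ 5; 16^8 ≡ 5² = 25 ≡ 6. Multiply: (-3)^11 ≡ 16^8 × 16^2 × 16^1 ≡ 6 × 9 × 16 (mod 19): 6 × 9 = 54 ≡ 16; 16 × 16 = 256 ≡ 9. So (-3)^11 ≡ 9 (mod 19).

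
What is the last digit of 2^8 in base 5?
8 = 8 (binary 1000). Repeated squaring mod 5: 2^1 ≡ 2; 2^2 ≡ 2² = 4 ≡ 4; 2^4 ≡ 4² = 16 ≡ 1; 2^8 ≡ 1² = 1 ≡ 1. So 2^8 ≡ 1 (mod 5).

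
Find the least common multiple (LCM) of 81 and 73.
5913

First find GCD(81, 73) using the Euclidean algorithm:
81 = 1 × 73 + 8
73 = 9 × 8 + 1
8 = 8 × 1 + 0
GCD(81, 73) = 1

LCM formula: LCM(a, b) = (a × b) / GCD(a, b)
LCM(81, 73) = (81 × 73) / 1
LCM(81, 73) = 5913 / 1
LCM(81, 73) = 5913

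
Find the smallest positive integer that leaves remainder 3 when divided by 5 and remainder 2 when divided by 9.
M = 5 × 9 = 45. M₁ = 9, y₁ ≡ 4 (mod 5). M₂ = 5, y₂ ≡ 2 (mod 9). t = 3×9×4 + 2×5×2 ≡ 38 (mod 45). The smallest positive such number is 38.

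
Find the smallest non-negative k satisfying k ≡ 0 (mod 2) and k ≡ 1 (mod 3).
M = 2 × 3 = 6. M₁ = 3, y₁ ≡ 1 (mod 2). M₂ = 2, y₂ ≡ 2 (mod 3). k = 0×3×1 + 1×2×2 ≡ 4 (mod 6)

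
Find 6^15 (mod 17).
Using repeated squaring. 15 = 8 + 4 + 2 + 1 (binary 1111). Repeated squaring mod 17: 6^1 ≡ 6; 6^2 ≡ 6² = 36 ≡ 2; 6^4 ≡ 2² = 4 ≡ 4; 6^8 ≡ 4² = 16 ≡ 16. Multiply: 6^15 = 6^8 × 6^4 × 6^2 × 6^1 ≡ 16 × 4 × 2 × 6 (mod 17): 16 × 4 = 64 ≡ 13; 13 × 2 = 26 ≡ 9; 9 × 6 = 54 ≡ 3. So 6^15 ≡ 3 (mod 17).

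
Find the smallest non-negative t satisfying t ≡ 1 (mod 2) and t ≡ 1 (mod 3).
M = 2 × 3 = 6. M₁ = 3, y₁ ≡ 1 (mod 2). M₂ = 2, y₂ ≡ 2 (mod 3). t = 1×3×1 + 1×2×2 ≡ 1 (mod 6)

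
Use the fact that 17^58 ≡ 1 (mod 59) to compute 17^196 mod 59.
By Fermat: 17^{58} ≡ 1 (mod 59). 196 = 3×58 + 22. So 17^{196} ≡ 17^{22} ≡ 21 (mod 59)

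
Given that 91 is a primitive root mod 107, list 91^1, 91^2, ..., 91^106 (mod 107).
g^1, g^2, ..., g^{106} mod 107: {91, 42, 77, 52, 24, 44, 45, 29, 71, 41, 93, 10, 54, 99, 21, 92, 26, 12, 22, 76, 68, 89, 74, 100, 5, 27, 103, 64, 46, 13, 6, 11, 38, 34, 98, 37, 50, 56, 67, 105, 32, 23, 60, 3, 59, 19, 17, 49, 72, 25, 28, 87, 106, 16, 65, 30, 55, 83, 63, 62, 78, 36, 66, 14, 97, 53, 8, 86, 15, 81, 95, 85, 31, 39, 18, 33, 7, 102, 80, 4, 43, 61, 94, 101, 96, 69, 73, 9, 70, 57, 51, 40, 2, 75, 84, 47, 104, 48, 88, 90, 58, 35, 82, 79, 20, 1}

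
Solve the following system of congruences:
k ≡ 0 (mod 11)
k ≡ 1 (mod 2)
11

Using the Chinese Remainder Theorem:
M = product of moduli = 22
For equation 1: M_1 = 2, 2 ≡ 2 (mod 11), inverse of 2 mod 11 is 6 (check: 2 × 6 = 12 ≡ 1 (mod 11))
For equation 2: M_2 = 11, 11 ≡ 1 (mod 2), inverse of 11 mod 2 is 1 (check: 1 × 1 = 1 ≡ 1 (mod 2))
Combine: k ≡ Σ r_i×M_i×(M_i⁻¹ mod m_i) = 0×2×6 + 1×11×1 = 0 + 11 = 11
11 mod 22 = 11
k ≡ 11 (mod 22)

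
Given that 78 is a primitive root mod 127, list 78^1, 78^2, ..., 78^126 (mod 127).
g^1, g^2, ..., g^{126} mod 127: {78, 115, 80, 17, 56, 50, 90, 35, 63, 88, 6, 87, 55, 99, 102, 82, 46, 32, 83, 124, 20, 36, 14, 76, 86, 104, 111, 22, 65, 117, 109, 120, 89, 84, 75, 8, 116, 31, 5, 9, 67, 19, 85, 26, 123, 69, 48, 61, 59, 30, 54, 21, 114, 2, 29, 103, 33, 34, 112, 100, 53, 70, 126, 49, 12, 47, 110, 71, 77, 37, 92, 64, 39, 121, 40, 72, 28, 25, 45, 81, 95, 44, 3, 107, 91, 113, 51, 41, 23, 16, 105, 62, 10, 18, 7, 38, 43, 52, 119, 11, 96, 122, 118, 60, 108, 42, 101, 4, 58, 79, 66, 68, 97, 73, 106, 13, 125, 98, 24, 94, 93, 15, 27, 74, 57, 1}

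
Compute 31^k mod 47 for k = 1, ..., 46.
g^1, g^2, ..., g^{46} mod 47: {31, 21, 40, 18, 41, 2, 15, 42, 33, 36, 35, 4, 30, 37, 19, 25, 23, 8, 13, 27, 38, 3, 46, 16, 26, 7, 29, 6, 45, 32, 5, 14, 11, 12, 43, 17, 10, 28, 22, 24, 39, 34, 20, 9, 44, 1}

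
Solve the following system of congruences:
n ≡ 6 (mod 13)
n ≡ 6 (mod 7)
6

Using the Chinese Remainder Theorem:
M = product of moduli = 91
For equation 1: M_1 = 7, 7 ≡ 7 (mod 13), inverse of 7 mod 13 is 2 (check: 7 × 2 = 14 ≡ 1 (mod 13))
For equation 2: M_2 = 13, 13 ≡ 6 (mod 7), inverse of 13 mod 7 is 6 (check: 6 × 6 = 36 ≡ 1 (mod 7))
Combine: n ≡ Σ r_i×M_i×(M_i⁻¹ mod m_i) = 6×7×2 + 6×13×6 = 84 + 468 = 552
552 mod 91 = 6
n ≡ 6 (mod 91)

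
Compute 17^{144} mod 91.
1

Using successive squaring:
Binary expansion of 144: 10010000
Powers of 17 mod 91 (each is the square of the previous):
  17^1 ≡ 17 (mod 91)
  17^2 ≡ 17² = 289 ≡ 16 (mod 91)
  17^4 ≡ 16² = 256 ≡ 74 (mod 91)
  17^8 ≡ 74² = 5476 ≡ 16 (mod 91)
  17^16 ≡ 16² = 256 ≡ 74 (mod 91)
  17^32 ≡ 74² = 5476 ≡ 16 (mod 91)
  17^64 ≡ 16² = 256 ≡ 74 (mod 91)
  17^128 ≡ 74² = 5476 ≡ 16 (mod 91)
144 = 128 + 16, so 17^144 = 17^128 × 17^16 ≡ 16 × 74 (mod 91)
Multiplying step by step:
  16 × 74 = 1184 ≡ 1 (mod 91)
Result: 17^144 ≡ 1 (mod 91)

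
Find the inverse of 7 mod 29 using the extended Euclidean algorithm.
Extended GCD: 7(-4) + 29(1) = 1. So 7^(-1) ≡ 25 ≡ 25 (mod 29). Verify: 7 × 25 = 175 ≡ 1 (mod 29)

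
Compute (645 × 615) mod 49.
20

(645 × 615) = 396675
396675 mod 49 = 20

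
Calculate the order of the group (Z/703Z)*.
648

Prime factorization: 703 = 19 × 37
Using the formula φ(n) = n × Π(1 - 1/p) for each prime factor p:
φ(703) = 703 × (1 - 1/19) × (1 - 1/37)
φ(703) = 648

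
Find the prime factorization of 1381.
1381

Divide by primes starting from smallest:
1381 ÷ 1381 = 1

1381 = 1381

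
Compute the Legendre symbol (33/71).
(33/71) = 33^{35} mod 71 = -1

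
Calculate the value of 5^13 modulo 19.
Using repeated squaring. 13 = 8 + 4 + 1 (binary 1101). Repeated squaring mod 19: 5^1 ≡ 5; 5^2 ≡ 5² = 25 ≡ 6; 5^4 ≡ 6² = 36 ≡ 17; 5^8 ≡ 17² = 289 ≡ 4. Multiply: 5^13 = 5^8 × 5^4 × 5^1 ≡ 4 × 17 × 5 (mod 19): 4 × 17 = 68 ≡ 11; 11 × 5 = 55 ≡ 17. So 5^13 ≡ 17 (mod 19).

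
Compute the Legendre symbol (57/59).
(57/59) = 57^{29} mod 59 = 1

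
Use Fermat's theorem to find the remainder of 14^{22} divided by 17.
15

By Fermat's Little Theorem, a^(p-1) ≡ 1 (mod p) for prime p and gcd(a, p) = 1
Here p = 17, so 14^16 ≡ 1 (mod 17)
We can reduce the exponent: 22 mod 16 = 6
So 14^22 ≡ 14^6 (mod 17)
Computing: 14^6 mod 17 = 15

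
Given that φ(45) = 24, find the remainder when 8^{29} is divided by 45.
By Euler: 8^{24} ≡ 1 (mod 45) since gcd(8, 45) = 1. 29 = 1×24 + 5. So 8^{29} ≡ 8^{5} ≡ 8 (mod 45)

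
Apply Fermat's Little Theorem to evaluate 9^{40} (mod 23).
4

By Fermat's Little Theorem, a^(p-1) ≡ 1 (mod p) for prime p and gcd(a, p) = 1
Here p = 23, so 9^22 ≡ 1 (mod 23)
We can reduce the exponent: 40 mod 22 = 18
So 9^40 ≡ 9^18 (mod 23)
Computing: 9^18 mod 23 = 4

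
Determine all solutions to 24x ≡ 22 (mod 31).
19

Since gcd(24, 31) = 1 divides 22, a solution exists.
Multiply both sides by the inverse of 24 mod 31:
  24^(-1) mod 31 = 22
  x ≡ 22 × 22 ≡ 484 ≡ 19 (mod 31)
Verification: 24 × 19 = 456 = 14 × 31 + 22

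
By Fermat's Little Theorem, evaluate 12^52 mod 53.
By Fermat's Little Theorem, 12^{52} ≡ 1 (mod 53) since 53 is prime and gcd(12, 53) = 1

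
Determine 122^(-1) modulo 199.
122^(-1) ≡ 31 (mod 199). Verification: 122 × 31 = 3782 ≡ 1 (mod 199)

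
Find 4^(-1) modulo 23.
6

Using Extended Euclidean Algorithm:
gcd(4, 23) = 1
Bezout coefficients: 4 × 6 + 23 × -1 = 1
So 4 × 6 ≡ 1 (mod 23)
The inverse is 6 mod 23 = 6
Verification: 4 × 6 = 24 = 1 × 23 + 1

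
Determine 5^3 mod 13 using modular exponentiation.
3 = 2 + 1 (binary 11). Repeated squaring mod 13: 5^1 ≡ 5; 5^2 ≡ 5² = 25 ≡ 12. Multiply: 5^3 = 5^2 × 5^1 ≡ 12 × 5 (mod 13): 12 × 5 = 60 ≡ 8. So 5^3 ≡ 8 (mod 13).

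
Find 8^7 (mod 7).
8 ≡ 1 (mod 7). 7 = 4 + 2 + 1 (binary 111). Repeated squaring mod 7: 1^1 ≡ 1; 1^2 ≡ 1² = 1 ≡ 1; 1^4 ≡ 1² = 1 ≡ 1. Multiply: 8^7 ≡ 1^4 × 1^2 × 1^1 ≡ 1 × 1 × 1 (mod 7): 1 × 1 = 1 ≡ 1; 1 × 1 = 1 ≡ 1. So 8^7 ≡ 1 (mod 7).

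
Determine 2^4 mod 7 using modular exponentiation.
4 = 4 (binary 100). Repeated squaring mod 7: 2^1 ≡ 2; 2^2 ≡ 2² = 4 ≡ 4; 2^4 ≡ 4² = 16 ≡ 2. So 2^4 ≡ 2 (mod 7).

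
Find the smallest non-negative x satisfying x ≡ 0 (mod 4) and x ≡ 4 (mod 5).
M = 4 × 5 = 20. M₁ = 5, y₁ ≡ 1 (mod 4). M₂ = 4, y₂ ≡ 4 (mod 5). x = 0×5×1 + 4×4×4 ≡ 4 (mod 20)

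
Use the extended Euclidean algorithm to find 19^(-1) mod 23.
Extended GCD: 19(-6) + 23(5) = 1. So 19^(-1) ≡ 17 ≡ 17 (mod 23). Verify: 19 × 17 = 323 ≡ 1 (mod 23)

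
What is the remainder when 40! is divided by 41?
By Wilson's theorem, (40)! ≡ -1 ≡ 40 (mod 41)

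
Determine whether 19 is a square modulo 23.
By Euler's criterion: 19^{11} ≡ 22 (mod 23). Since this equals -1 (≡ 22), 19 is not a QR.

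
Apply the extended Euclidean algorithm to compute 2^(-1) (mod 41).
Extended GCD: 2(-20) + 41(1) = 1. So 2^(-1) ≡ 21 ≡ 21 (mod 41). Verify: 2 × 21 = 42 ≡ 1 (mod 41)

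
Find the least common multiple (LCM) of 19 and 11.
209

First find GCD(19, 11) using the Euclidean algorithm:
19 = 1 × 11 + 8
11 = 1 × 8 + 3
8 = 2 × 3 + 2
3 = 1 × 2 + 1
2 = 2 × 1 + 0
GCD(19, 11) = 1

LCM formula: LCM(a, b) = (a × b) / GCD(a, b)
LCM(19, 11) = (19 × 11) / 1
LCM(19, 11) = 209 / 1
LCM(19, 11) = 209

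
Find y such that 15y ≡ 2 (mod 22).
6

Since gcd(15, 22) = 1 divides 2, a solution exists.
Multiply both sides by the inverse of 15 mod 22:
  15^(-1) mod 22 = 3
  x ≡ 3 × 2 ≡ 6 ≡ 6 (mod 22)
Verification: 15 × 6 = 90 = 4 × 22 + 2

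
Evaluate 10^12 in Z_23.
Using repeated squaring. 12 = 8 + 4 (binary 1100). Repeated squaring mod 23: 10^1 ≡ 10; 10^2 ≡ 10² = 100 ≡ 8; 10^4 ≡ 8² = 64 ≡ 18; 10^8 ≡ 18² = 324 ≡ 2. Multiply: 10^12 = 10^8 × 10^4 ≡ 2 × 18 (mod 23): 2 × 18 = 36 ≡ 13. So 10^12 ≡ 13 (mod 23).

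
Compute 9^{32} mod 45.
36

Using successive squaring:
Binary expansion of 32: 100000
Powers of 9 mod 45 (each is the square of the previous):
  9^1 ≡ 9 (mod 45)
  9^2 ≡ 9² = 81 ≡ 36 (mod 45)
  9^4 ≡ 36² = 1296 ≡ 36 (mod 45)
  9^8 ≡ 36² = 1296 ≡ 36 (mod 45)
  9^16 ≡ 36² = 1296 ≡ 36 (mod 45)
  9^32 ≡ 36² = 1296 ≡ 36 (mod 45)
32 is a power of 2, so 9^32 is the last square: ≡ 36 (mod 45)
Result: 9^32 ≡ 36 (mod 45)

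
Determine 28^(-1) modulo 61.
28^(-1) ≡ 24 (mod 61). Verification: 28 × 24 = 672 ≡ 1 (mod 61)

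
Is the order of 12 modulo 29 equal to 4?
Yes, ord_29(12) = 4.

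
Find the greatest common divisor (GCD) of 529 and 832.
1

Using the Euclidean algorithm:
529 = 0 × 832 + 529
832 = 1 × 529 + 303
529 = 1 × 303 + 226
303 = 1 × 226 + 77
226 = 2 × 77 + 72
77 = 1 × 72 + 5
72 = 14 × 5 + 2
5 = 2 × 2 + 1
2 = 2 × 1 + 0

GCD(529, 832) = 1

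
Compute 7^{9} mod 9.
1

Using successive squaring:
Binary expansion of 9: 1001
Powers of 7 mod 9 (each is the square of the previous):
  7^1 ≡ 7 (mod 9)
  7^2 ≡ 7² = 49 ≡ 4 (mod 9)
  7^4 ≡ 4² = 16 ≡ 7 (mod 9)
  7^8 ≡ 7² = 49 ≡ 4 (mod 9)
9 = 8 + 1, so 7^9 = 7^8 × 7^1 ≡ 4 × 7 (mod 9)
Multiplying step by step:
  4 × 7 = 28 ≡ 1 (mod 9)
Result: 7^9 ≡ 1 (mod 9)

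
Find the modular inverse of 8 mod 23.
8^(-1) ≡ 3 (mod 23). Verification: 8 × 3 = 24 ≡ 1 (mod 23)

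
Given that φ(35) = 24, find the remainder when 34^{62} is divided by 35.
By Euler: 34^{24} ≡ 1 (mod 35) since gcd(34, 35) = 1. 62 = 2×24 + 14. So 34^{62} ≡ 34^{14} ≡ 1 (mod 35)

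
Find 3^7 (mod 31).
7 = 4 + 2 + 1 (binary 111). Repeated squaring mod 31: 3^1 ≡ 3; 3^2 ≡ 3² = 9 ≡ 9; 3^4 ≡ 9² = 81 ≡ 19. Multiply: 3^7 = 3^4 × 3^2 × 3^1 ≡ 19 × 9 × 3 (mod 31): 19 × 9 = 171 ≡ 16; 16 × 3 = 48 ≡ 17. So 3^7 ≡ 17 (mod 31).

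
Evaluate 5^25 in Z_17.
Using Fermat: 5^{16} ≡ 1 (mod 17). 25 ≡ 9 (mod 16). So 5^{25} ≡ 5^{9} ≡ 12 (mod 17)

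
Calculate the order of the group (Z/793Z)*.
720

Prime factorization: 793 = 13 × 61
Using the formula φ(n) = n × Π(1 - 1/p) for each prime factor p:
φ(793) = 793 × (1 - 1/13) × (1 - 1/61)
φ(793) = 720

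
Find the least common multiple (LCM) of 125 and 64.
8000

First find GCD(125, 64) using the Euclidean algorithm:
125 = 1 × 64 + 61
64 = 1 × 61 + 3
61 = 20 × 3 + 1
3 = 3 × 1 + 0
GCD(125, 64) = 1

LCM formula: LCM(a, b) = (a × b) / GCD(a, b)
LCM(125, 64) = (125 × 64) / 1
LCM(125, 64) = 8000 / 1
LCM(125, 64) = 8000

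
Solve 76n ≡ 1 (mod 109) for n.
33

Using Extended Euclidean Algorithm:
gcd(76, 109) = 1
Bezout coefficients: 76 × 33 + 109 × -23 = 1
So 76 × 33 ≡ 1 (mod 109)
The inverse is 33 mod 109 = 33
Verification: 76 × 33 = 2508 = 23 × 109 + 1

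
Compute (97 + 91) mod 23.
4

(97 + 91) = 188
188 mod 23 = 4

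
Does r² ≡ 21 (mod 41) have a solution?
By Euler's criterion: 21^{20} ≡ 1 (mod 41). Since this equals 1, 21 is a QR.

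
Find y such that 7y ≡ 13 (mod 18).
7

Since gcd(7, 18) = 1 divides 13, a solution exists.
Multiply both sides by the inverse of 7 mod 18:
  7^(-1) mod 18 = 13
  x ≡ 13 × 13 ≡ 169 ≡ 7 (mod 18)
Verification: 7 × 7 = 49 = 2 × 18 + 13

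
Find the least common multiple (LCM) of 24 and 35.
840

First find GCD(24, 35) using the Euclidean algorithm:
24 = 0 × 35 + 24
35 = 1 × 24 + 11
24 = 2 × 11 + 2
11 = 5 × 2 + 1
2 = 2 × 1 + 0
GCD(24, 35) = 1

LCM formula: LCM(a, b) = (a × b) / GCD(a, b)
LCM(24, 35) = (24 × 35) / 1
LCM(24, 35) = 840 / 1
LCM(24, 35) = 840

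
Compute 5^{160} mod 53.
42

Using successive squaring:
Binary expansion of 160: 10100000
Powers of 5 mod 53 (each is the square of the previous):
  5^1 ≡ 5 (mod 53)
  5^2 ≡ 5² = 25 ≡ 25 (mod 53)
  5^4 ≡ 25² = 625 ≡ 42 (mod 53)
  5^8 ≡ 42² = 1764 ≡ 15 (mod 53)
  5^16 ≡ 15² = 225 ≡ 13 (mod 53)
  5^32 ≡ 13² = 169 ≡ 10 (mod 53)
  5^64 ≡ 10² = 100 ≡ 47 (mod 53)
  5^128 ≡ 47² = 2209 ≡ 36 (mod 53)
160 = 128 + 32, so 5^160 = 5^128 × 5^32 ≡ 36 × 10 (mod 53)
Multiplying step by step:
  36 × 10 = 360 ≡ 42 (mod 53)
Result: 5^160 ≡ 42 (mod 53)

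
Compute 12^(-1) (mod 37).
12^(-1) ≡ 34 (mod 37). Verification: 12 × 34 = 408 ≡ 1 (mod 37)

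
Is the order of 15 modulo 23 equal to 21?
No, the actual order is 22, not 21.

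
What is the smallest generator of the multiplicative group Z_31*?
p - 1 = 30 has prime divisors 2, 3, 5. h is a primitive root mod 31 iff h^(30/q) ≢ 1 (mod 31) for each such q.
h = 2: 2^15 ≡ 1, 2^10 ≡ 1, 2^6 ≡ 2 (mod 31); 2^15 ≡ 1, so not a primitive root.
h = 3: 3^15 ≡ 30, 3^10 ≡ 25, 3^6 ≡ 16 (mod 31); none is 1, so 3 has order 30 and is a primitive root.
The smallest primitive root mod 31 is g = 3.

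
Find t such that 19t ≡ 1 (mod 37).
19^(-1) ≡ 2 (mod 37). Verification: 19 × 2 = 38 ≡ 1 (mod 37)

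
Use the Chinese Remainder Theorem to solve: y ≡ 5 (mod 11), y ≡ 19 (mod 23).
203

Using the Chinese Remainder Theorem:
M = product of moduli = 253
For equation 1: M_1 = 23, 23 ≡ 1 (mod 11), inverse of 23 mod 11 is 1 (check: 1 × 1 = 1 ≡ 1 (mod 11))
For equation 2: M_2 = 11, 11 ≡ 11 (mod 23), inverse of 11 mod 23 is 21 (check: 11 × 21 = 231 ≡ 1 (mod 23))
Combine: y ≡ Σ r_i×M_i×(M_i⁻¹ mod m_i) = 5×23×1 + 19×11×21 = 115 + 4389 = 4504
4504 mod 253 = 203
y ≡ 203 (mod 253)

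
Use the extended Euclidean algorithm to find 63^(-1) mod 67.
Extended GCD: 63(-17) + 67(16) = 1. So 63^(-1) ≡ 50 ≡ 50 (mod 67). Verify: 63 × 50 = 3150 ≡ 1 (mod 67)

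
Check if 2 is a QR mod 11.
By Euler's criterion: 2^{5} ≡ 10 (mod 11). Since this equals -1 (≡ 10), 2 is not a QR.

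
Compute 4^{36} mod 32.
0

Using successive squaring:
Binary expansion of 36: 100100
Powers of 4 mod 32 (each is the square of the previous):
  4^1 ≡ 4 (mod 32)
  4^2 ≡ 4² = 16 ≡ 16 (mod 32)
  4^4 ≡ 16² = 256 ≡ 0 (mod 32)
  4^8 ≡ 0² = 0 ≡ 0 (mod 32)
  4^16 ≡ 0² = 0 ≡ 0 (mod 32)
  4^32 ≡ 0² = 0 ≡ 0 (mod 32)
36 = 32 + 4, so 4^36 = 4^32 × 4^4 ≡ 0 × 0 (mod 32)
Multiplying step by step:
  0 × 0 = 0 ≡ 0 (mod 32)
Result: 4^36 ≡ 0 (mod 32)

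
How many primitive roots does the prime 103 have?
Number of primitive roots mod 103 = φ(102) = 32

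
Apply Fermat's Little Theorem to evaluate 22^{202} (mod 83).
38

By Fermat's Little Theorem, a^(p-1) ≡ 1 (mod p) for prime p and gcd(a, p) = 1
Here p = 83, so 22^82 ≡ 1 (mod 83)
We can reduce the exponent: 202 mod 82 = 38
So 22^202 ≡ 22^38 (mod 83)
Computing: 22^38 mod 83 = 38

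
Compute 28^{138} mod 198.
136

Using successive squaring:
Binary expansion of 138: 10001010
Powers of 28 mod 198 (each is the square of the previous):
  28^1 ≡ 28 (mod 198)
  28^2 ≡ 28² = 784 ≡ 190 (mod 198)
  28^4 ≡ 190² = 36100 ≡ 64 (mod 198)
  28^8 ≡ 64² = 4096 ≡ 136 (mod 198)
  28^16 ≡ 136² = 18496 ≡ 82 (mod 198)
  28^32 ≡ 82² = 6724 ≡ 190 (mod 198)
  28^64 ≡ 190² = 36100 ≡ 64 (mod 198)
  28^128 ≡ 64² = 4096 ≡ 136 (mod 198)
138 = 128 + 8 + 2, so 28^138 = 28^128 × 28^8 × 28^2 ≡ 136 × 136 × 190 (mod 198)
Multiplying step by step:
  136 × 136 = 18496 ≡ 82 (mod 198)
  82 × 190 = 15580 ≡ 136 (mod 198)
Result: 28^138 ≡ 136 (mod 198)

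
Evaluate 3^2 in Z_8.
2 = 2 (binary 10). Repeated squaring mod 8: 3^1 ≡ 3; 3^2 ≡ 3² = 9 ≡ 1. So 3^2 ≡ 1 (mod 8).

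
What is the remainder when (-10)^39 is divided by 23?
Using Fermat: (-10)^{22} ≡ 1 (mod 23). 39 ≡ 17 (mod 22). So (-10)^{39} ≡ (-10)^{17} ≡ 6 (mod 23)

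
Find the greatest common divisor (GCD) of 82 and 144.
2

Using the Euclidean algorithm:
82 = 0 × 144 + 82
144 = 1 × 82 + 62
82 = 1 × 62 + 20
62 = 3 × 20 + 2
20 = 10 × 2 + 0

GCD(82, 144) = 2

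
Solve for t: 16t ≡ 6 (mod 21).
3

Since gcd(16, 21) = 1 divides 6, a solution exists.
Multiply both sides by the inverse of 16 mod 21:
  16^(-1) mod 21 = 4
  x ≡ 4 × 6 ≡ 24 ≡ 3 (mod 21)
Verification: 16 × 3 = 48 = 2 × 21 + 6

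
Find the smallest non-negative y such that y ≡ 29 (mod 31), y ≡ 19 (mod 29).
773

Using the Chinese Remainder Theorem:
M = product of moduli = 899
For equation 1: M_1 = 29, 29 ≡ 29 (mod 31), inverse of 29 mod 31 is 15 (check: 29 × 15 = 435 ≡ 1 (mod 31))
For equation 2: M_2 = 31, 31 ≡ 2 (mod 29), inverse of 31 mod 29 is 15 (check: 2 × 15 = 30 ≡ 1 (mod 29))
Combine: y ≡ Σ r_i×M_i×(M_i⁻¹ mod m_i) = 29×29×15 + 19×31×15 = 12615 + 8835 = 21450
21450 mod 899 = 773
y ≡ 773 (mod 899)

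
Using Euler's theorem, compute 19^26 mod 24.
By Euler: 19^{8} ≡ 1 (mod 24) since gcd(19, 24) = 1. 26 = 3×8 + 2. So 19^{26} ≡ 19^{2} ≡ 1 (mod 24)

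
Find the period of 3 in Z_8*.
Powers of 3 mod 8: 3^1≡3, 3^2≡1. Order = 2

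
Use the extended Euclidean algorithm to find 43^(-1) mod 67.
Extended GCD: 43(-14) + 67(9) = 1. So 43^(-1) ≡ 53 ≡ 53 (mod 67). Verify: 43 × 53 = 2279 ≡ 1 (mod 67)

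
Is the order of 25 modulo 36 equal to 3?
Yes, ord_36(25) = 3.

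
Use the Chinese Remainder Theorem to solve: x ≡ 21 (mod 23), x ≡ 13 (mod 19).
412

Using the Chinese Remainder Theorem:
M = product of moduli = 437
For equation 1: M_1 = 19, 19 ≡ 19 (mod 23), inverse of 19 mod 23 is 17 (check: 19 × 17 = 323 ≡ 1 (mod 23))
For equation 2: M_2 = 23, 23 ≡ 4 (mod 19), inverse of 23 mod 19 is 5 (check: 4 × 5 = 20 ≡ 1 (mod 19))
Combine: x ≡ Σ r_i×M_i×(M_i⁻¹ mod m_i) = 21×19×17 + 13×23×5 = 6783 + 1495 = 8278
8278 mod 437 = 412
x ≡ 412 (mod 437)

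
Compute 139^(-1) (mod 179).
139^(-1) ≡ 85 (mod 179). Verification: 139 × 85 = 11815 ≡ 1 (mod 179)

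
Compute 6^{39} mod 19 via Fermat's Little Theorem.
7

By Fermat's Little Theorem, a^(p-1) ≡ 1 (mod p) for prime p and gcd(a, p) = 1
Here p = 19, so 6^18 ≡ 1 (mod 19)
We can reduce the exponent: 39 mod 18 = 3
So 6^39 ≡ 6^3 (mod 19)
Computing: 6^3 mod 19 = 7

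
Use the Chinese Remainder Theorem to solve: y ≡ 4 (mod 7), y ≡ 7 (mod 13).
46

Using the Chinese Remainder Theorem:
M = product of moduli = 91
For equation 1: M_1 = 13, 13 ≡ 6 (mod 7), inverse of 13 mod 7 is 6 (check: 6 × 6 = 36 ≡ 1 (mod 7))
For equation 2: M_2 = 7, 7 ≡ 7 (mod 13), inverse of 7 mod 13 is 2 (check: 7 × 2 = 14 ≡ 1 (mod 13))
Combine: y ≡ Σ r_i×M_i×(M_i⁻¹ mod m_i) = 4×13×6 + 7×7×2 = 312 + 98 = 410
410 mod 91 = 46
y ≡ 46 (mod 91)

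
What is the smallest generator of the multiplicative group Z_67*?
p - 1 = 66 has prime divisors 2, 3, 11. h is a primitive root mod 67 iff h^(66/q) ≢ 1 (mod 67) for each such q.
h = 2: 2^33 ≡ 66, 2^22 ≡ 37, 2^6 ≡ 64 (mod 67); none is 1, so 2 has order 66 and is a primitive root.
The smallest primitive root mod 67 is g = 2.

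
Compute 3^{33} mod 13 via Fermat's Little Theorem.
1

By Fermat's Little Theorem, a^(p-1) ≡ 1 (mod p) for prime p and gcd(a, p) = 1
Here p = 13, so 3^12 ≡ 1 (mod 13)
We can reduce the exponent: 33 mod 12 = 9
So 3^33 ≡ 3^9 (mod 13)
Computing: 3^9 mod 13 = 1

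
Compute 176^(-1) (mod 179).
176^(-1) ≡ 119 (mod 179). Verification: 176 × 119 = 20944 ≡ 1 (mod 179)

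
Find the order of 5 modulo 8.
Powers of 5 mod 8: 5^1≡5, 5^2≡1. Order = 2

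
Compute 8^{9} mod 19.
18

Using successive squaring:
Binary expansion of 9: 1001
Powers of 8 mod 19 (each is the square of the previous):
  8^1 ≡ 8 (mod 19)
  8^2 ≡ 8² = 64 ≡ 7 (mod 19)
  8^4 ≡ 7² = 49 ≡ 11 (mod 19)
  8^8 ≡ 11² = 121 ≡ 7 (mod 19)
9 = 8 + 1, so 8^9 = 8^8 × 8^1 ≡ 7 × 8 (mod 19)
Multiplying step by step:
  7 × 8 = 56 ≡ 18 (mod 19)
Result: 8^9 ≡ 18 (mod 19)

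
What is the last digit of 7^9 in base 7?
7 ≡ 0 (mod 7). 9 = 8 + 1 (binary 1001). Repeated squaring mod 7: 0^1 ≡ 0; 0^2 ≡ 0² = 0 ≡ 0; 0^4 ≡ 0² = 0 ≡ 0; 0^8 ≡ 0² = 0 ≡ 0. Multiply: 7^9 ≡ 0^8 × 0^1 ≡ 0 × 0 (mod 7): 0 × 0 = 0 ≡ 0. So 7^9 ≡ 0 (mod 7).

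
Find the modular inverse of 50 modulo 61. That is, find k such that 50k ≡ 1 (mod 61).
11

Using Extended Euclidean Algorithm:
gcd(50, 61) = 1
Bezout coefficients: 50 × 11 + 61 × -9 = 1
So 50 × 11 ≡ 1 (mod 61)
The inverse is 11 mod 61 = 11
Verification: 50 × 11 = 550 = 9 × 61 + 1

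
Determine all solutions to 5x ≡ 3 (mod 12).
3

Since gcd(5, 12) = 1 divides 3, a solution exists.
Multiply both sides by the inverse of 5 mod 12:
  5^(-1) mod 12 = 5
  x ≡ 5 × 3 ≡ 15 ≡ 3 (mod 12)
Verification: 5 × 3 = 15 = 1 × 12 + 3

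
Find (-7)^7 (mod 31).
(-7) ≡ 24 (mod 31). 7 = 4 + 2 + 1 (binary 111). Repeated squaring mod 31: 24^1 ≡ 24; 24^2 ≡ 24² = 576 ≡ 18; 24^4 ≡ 18² = 324 ≡ 14. Multiply: (-7)^7 ≡ 24^4 × 24^2 × 24^1 ≡ 14 × 18 × 24 (mod 31): 14 × 18 = 252 ≡ 4; 4 × 24 = 96 ≡ 3. So (-7)^7 ≡ 3 (mod 31).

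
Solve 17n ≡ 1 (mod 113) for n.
20

Using Extended Euclidean Algorithm:
gcd(17, 113) = 1
Bezout coefficients: 17 × 20 + 113 × -3 = 1
So 17 × 20 ≡ 1 (mod 113)
The inverse is 20 mod 113 = 20
Verification: 17 × 20 = 340 = 3 × 113 + 1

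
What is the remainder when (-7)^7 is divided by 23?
(-7) ≡ 16 (mod 23). 7 = 4 + 2 + 1 (binary 111). Repeated squaring mod 23: 16^1 ≡ 16; 16^2 ≡ 16² = 256 ≡ 3; 16^4 ≡ 3² = 9 ≡ 9. Multiply: (-7)^7 ≡ 16^4 × 16^2 × 16^1 ≡ 9 × 3 × 16 (mod 23): 9 × 3 = 27 ≡ 4; 4 × 16 = 64 ≡ 18. So (-7)^7 ≡ 18 (mod 23).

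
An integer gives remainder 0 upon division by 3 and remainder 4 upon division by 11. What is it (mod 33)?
M = 3 × 11 = 33. M₁ = 11, y₁ ≡ 2 (mod 3). M₂ = 3, y₂ ≡ 4 (mod 11). t = 0×11×2 + 4×3×4 ≡ 15 (mod 33). The smallest positive such number is 15.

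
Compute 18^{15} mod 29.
11

Using successive squaring:
Binary expansion of 15: 1111
Powers of 18 mod 29 (each is the square of the previous):
  18^1 ≡ 18 (mod 29)
  18^2 ≡ 18² = 324 ≡ 5 (mod 29)
  18^4 ≡ 5² = 25 ≡ 25 (mod 29)
  18^8 ≡ 25² = 625 ≡ 16 (mod 29)
15 = 8 + 4 + 2 + 1, so 18^15 = 18^8 × 18^4 × 18^2 × 18^1 ≡ 16 × 25 × 5 × 18 (mod 29)
Multiplying step by step:
  16 × 25 = 400 ≡ 23 (mod 29)
  23 × 5 = 115 ≡ 28 (mod 29)
  28 × 18 = 504 ≡ 11 (mod 29)
Result: 18^15 ≡ 11 (mod 29)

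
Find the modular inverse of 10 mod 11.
10^(-1) ≡ 10 (mod 11). Verification: 10 × 10 = 100 ≡ 1 (mod 11)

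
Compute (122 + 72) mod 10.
4

(122 + 72) = 194
194 mod 10 = 4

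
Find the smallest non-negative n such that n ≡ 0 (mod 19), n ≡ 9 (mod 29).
38

Using the Chinese Remainder Theorem:
M = product of moduli = 551
For equation 1: M_1 = 29, 29 ≡ 10 (mod 19), inverse of 29 mod 19 is 2 (check: 10 × 2 = 20 ≡ 1 (mod 19))
For equation 2: M_2 = 19, 19 ≡ 19 (mod 29), inverse of 19 mod 29 is 26 (check: 19 × 26 = 494 ≡ 1 (mod 29))
Combine: n ≡ Σ r_i×M_i×(M_i⁻¹ mod m_i) = 0×29×2 + 9×19×26 = 0 + 4446 = 4446
4446 mod 551 = 38
n ≡ 38 (mod 551)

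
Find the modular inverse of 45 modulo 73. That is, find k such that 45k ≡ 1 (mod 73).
13

Using Extended Euclidean Algorithm:
gcd(45, 73) = 1
Bezout coefficients: 45 × 13 + 73 × -8 = 1
So 45 × 13 ≡ 1 (mod 73)
The inverse is 13 mod 73 = 13
Verification: 45 × 13 = 585 = 8 × 73 + 1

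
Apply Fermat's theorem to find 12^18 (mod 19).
By Fermat's Little Theorem, 12^{18} ≡ 1 (mod 19) since 19 is prime and gcd(12, 19) = 1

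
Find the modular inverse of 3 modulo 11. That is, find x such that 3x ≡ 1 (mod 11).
4

Using Extended Euclidean Algorithm:
gcd(3, 11) = 1
Bezout coefficients: 3 × 4 + 11 × -1 = 1
So 3 × 4 ≡ 1 (mod 11)
The inverse is 4 mod 11 = 4
Verification: 3 × 4 = 12 = 1 × 11 + 1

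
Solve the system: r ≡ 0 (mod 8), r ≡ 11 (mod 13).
M = 8 × 13 = 104. M₁ = 13, y₁ ≡ 5 (mod 8). M₂ = 8, y₂ ≡ 5 (mod 13). r = 0×13×5 + 11×8×5 ≡ 24 (mod 104)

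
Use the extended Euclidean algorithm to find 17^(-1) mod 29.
Extended GCD: 17(12) + 29(-7) = 1. So 17^(-1) ≡ 12 ≡ 12 (mod 29). Verify: 17 × 12 = 204 ≡ 1 (mod 29)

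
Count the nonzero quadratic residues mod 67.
For prime 67, there are (p-1)/2 = (67-1)/2 = 33 quadratic residues (excluding 0).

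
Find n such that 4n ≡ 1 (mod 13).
4^(-1) ≡ 10 (mod 13). Verification: 4 × 10 = 40 ≡ 1 (mod 13)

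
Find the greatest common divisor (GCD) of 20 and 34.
2

Using the Euclidean algorithm:
20 = 0 × 34 + 20
34 = 1 × 20 + 14
20 = 1 × 14 + 6
14 = 2 × 6 + 2
6 = 3 × 2 + 0

GCD(20, 34) = 2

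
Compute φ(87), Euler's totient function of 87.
56

Prime factorization: 87 = 3 × 29
Using the formula φ(n) = n × Π(1 - 1/p) for each prime factor p:
φ(87) = 87 × (1 - 1/3) × (1 - 1/29)
φ(87) = 56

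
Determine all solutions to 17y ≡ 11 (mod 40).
3

Since gcd(17, 40) = 1 divides 11, a solution exists.
Multiply both sides by the inverse of 17 mod 40:
  17^(-1) mod 40 = 33
  x ≡ 33 × 11 ≡ 363 ≡ 3 (mod 40)
Verification: 17 × 3 = 51 = 1 × 40 + 11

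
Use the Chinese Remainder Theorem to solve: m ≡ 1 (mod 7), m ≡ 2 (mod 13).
M = 7 × 13 = 91. M₁ = 13, y₁ ≡ 6 (mod 7). M₂ = 7, y₂ ≡ 2 (mod 13). m = 1×13×6 + 2×7×2 ≡ 15 (mod 91)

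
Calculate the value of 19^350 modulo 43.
Using Fermat: 19^{42} ≡ 1 (mod 43). 350 ≡ 14 (mod 42). So 19^{350} ≡ 19^{14} ≡ 36 (mod 43)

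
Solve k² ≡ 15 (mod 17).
The square roots of 15 mod 17 are 7 and 10. Verify: 7² = 49 ≡ 15 (mod 17)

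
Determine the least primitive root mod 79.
p - 1 = 78 has prime divisors 2, 3, 13. h is a primitive root mod 79 iff h^(78/q) ≢ 1 (mod 79) for each such q.
h = 2: 2^39 ≡ 1, 2^26 ≡ 23, 2^6 ≡ 64 (mod 79); 2^39 ≡ 1, so not a primitive root.
h = 3: 3^39 ≡ 78, 3^26 ≡ 23, 3^6 ≡ 18 (mod 79); none is 1, so 3 has order 78 and is a primitive root.
The smallest primitive root mod 79 is g = 3.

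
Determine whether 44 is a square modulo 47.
By Euler's criterion: 44^{23} ≡ 46 (mod 47). Since this equals -1 (≡ 46), 44 is not a QR.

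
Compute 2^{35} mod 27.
14

Using successive squaring:
Binary expansion of 35: 100011
Powers of 2 mod 27 (each is the square of the previous):
  2^1 ≡ 2 (mod 27)
  2^2 ≡ 2² = 4 ≡ 4 (mod 27)
  2^4 ≡ 4² = 16 ≡ 16 (mod 27)
  2^8 ≡ 16² = 256 ≡ 13 (mod 27)
  2^16 ≡ 13² = 169 ≡ 7 (mod 27)
  2^32 ≡ 7² = 49 ≡ 22 (mod 27)
35 = 32 + 2 + 1, so 2^35 = 2^32 × 2^2 × 2^1 ≡ 22 × 4 × 2 (mod 27)
Multiplying step by step:
  22 × 4 = 88 ≡ 7 (mod 27)
  7 × 2 = 14 ≡ 14 (mod 27)
Result: 2^35 ≡ 14 (mod 27)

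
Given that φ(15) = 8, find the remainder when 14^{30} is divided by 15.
By Euler: 14^{8} ≡ 1 (mod 15) since gcd(14, 15) = 1. 30 = 3×8 + 6. So 14^{30} ≡ 14^{6} ≡ 1 (mod 15)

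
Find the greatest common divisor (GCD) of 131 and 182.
1

Using the Euclidean algorithm:
131 = 0 × 182 + 131
182 = 1 × 131 + 51
131 = 2 × 51 + 29
51 = 1 × 29 + 22
29 = 1 × 22 + 7
22 = 3 × 7 + 1
7 = 7 × 1 + 0

GCD(131, 182) = 1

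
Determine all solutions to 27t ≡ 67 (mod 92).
57

Since gcd(27, 92) = 1 divides 67, a solution exists.
Multiply both sides by the inverse of 27 mod 92:
  27^(-1) mod 92 = 75
  x ≡ 75 × 67 ≡ 5025 ≡ 57 (mod 92)
Verification: 27 × 57 = 1539 = 16 × 92 + 67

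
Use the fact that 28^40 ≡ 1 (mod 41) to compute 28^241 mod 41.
By Fermat: 28^{40} ≡ 1 (mod 41). 241 = 6×40 + 1. So 28^{241} ≡ 28^{1} ≡ 28 (mod 41)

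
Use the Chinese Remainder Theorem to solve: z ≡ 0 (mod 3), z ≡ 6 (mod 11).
M = 3 × 11 = 33. M₁ = 11, y₁ ≡ 2 (mod 3). M₂ = 3, y₂ ≡ 4 (mod 11). z = 0×11×2 + 6×3×4 ≡ 6 (mod 33)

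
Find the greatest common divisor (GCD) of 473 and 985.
1

Using the Euclidean algorithm:
473 = 0 × 985 + 473
985 = 2 × 473 + 39
473 = 12 × 39 + 5
39 = 7 × 5 + 4
5 = 1 × 4 + 1
4 = 4 × 1 + 0

GCD(473, 985) = 1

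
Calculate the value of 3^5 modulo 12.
5 = 4 + 1 (binary 101). Repeated squaring mod 12: 3^1 ≡ 3; 3^2 ≡ 3² = 9 ≡ 9; 3^4 ≡ 9² = 81 ≡ 9. Multiply: 3^5 = 3^4 × 3^1 ≡ 9 × 3 (mod 12): 9 × 3 = 27 ≡ 3. So 3^5 ≡ 3 (mod 12).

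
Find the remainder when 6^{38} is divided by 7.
By Fermat: 6^{6} ≡ 1 (mod 7). 38 = 6×6 + 2. So 6^{38} ≡ 6^{2} ≡ 1 (mod 7)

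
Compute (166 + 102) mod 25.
18

(166 + 102) = 268
268 mod 25 = 18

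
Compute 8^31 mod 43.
Using repeated squaring. 31 = 16 + 8 + 4 + 2 + 1 (binary 11111). Repeated squaring mod 43: 8^1 ≡ 8; 8^2 ≡ 8² = 64 ≡ 21; 8^4 ≡ 21² = 441 ≡ 11; 8^8 ≡ 11² = 121 ≡ 35; 8^16 ≡ 35² = 1225 ≡ 21. Multiply: 8^31 = 8^16 × 8^8 × 8^4 × 8^2 × 8^1 ≡ 21 × 35 × 11 × 21 × 8 (mod 43): 21 × 35 = 735 ≡ 4; 4 × 11 = 44 ≡ 1; 1 × 21 = 21 ≡ 21; 21 × 8 = 168 ≡ 39. So 8^31 ≡ 39 (mod 43).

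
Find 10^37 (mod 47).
Using repeated squaring. 37 = 32 + 4 + 1 (binary 100101). Repeated squaring mod 47: 10^1 ≡ 10; 10^2 ≡ 10² = 100 ≡ 6; 10^4 ≡ 6² = 36 ≡ 36; 10^8 ≡ 36² = 1296 ≡ 27; 10^16 ≡ 27² = 729 ≡ 24; 10^32 ≡ 24² = 576 ≡ 12. Multiply: 10^37 = 10^32 × 10^4 × 10^1 ≡ 12 × 36 × 10 (mod 47): 12 × 36 = 432 ≡ 9; 9 × 10 = 90 ≡ 43. So 10^37 ≡ 43 (mod 47).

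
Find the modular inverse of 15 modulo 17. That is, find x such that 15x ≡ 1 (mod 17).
8

Using Extended Euclidean Algorithm:
gcd(15, 17) = 1
Bezout coefficients: 15 × 8 + 17 × -7 = 1
So 15 × 8 ≡ 1 (mod 17)
The inverse is 8 mod 17 = 8
Verification: 15 × 8 = 120 = 7 × 17 + 1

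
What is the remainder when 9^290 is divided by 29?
Using Fermat: 9^{28} ≡ 1 (mod 29). 290 ≡ 10 (mod 28). So 9^{290} ≡ 9^{10} ≡ 25 (mod 29)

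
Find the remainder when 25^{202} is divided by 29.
By Fermat: 25^{28} ≡ 1 (mod 29). 202 = 7×28 + 6. So 25^{202} ≡ 25^{6} ≡ 7 (mod 29)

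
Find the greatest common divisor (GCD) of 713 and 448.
1

Using the Euclidean algorithm:
713 = 1 × 448 + 265
448 = 1 × 265 + 183
265 = 1 × 183 + 82
183 = 2 × 82 + 19
82 = 4 × 19 + 6
19 = 3 × 6 + 1
6 = 6 × 1 + 0

GCD(713, 448) = 1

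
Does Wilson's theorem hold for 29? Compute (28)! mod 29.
(28)! mod 29 = 28. Since this equals -1 (mod 29), Wilson confirms 29 is prime.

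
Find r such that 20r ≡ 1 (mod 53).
20^(-1) ≡ 8 (mod 53). Verification: 20 × 8 = 160 ≡ 1 (mod 53)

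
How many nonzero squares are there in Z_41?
For prime 41, there are (p-1)/2 = (41-1)/2 = 20 quadratic residues (excluding 0).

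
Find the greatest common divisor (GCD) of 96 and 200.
8

Using the Euclidean algorithm:
96 = 0 × 200 + 96
200 = 2 × 96 + 8
96 = 12 × 8 + 0

GCD(96, 200) = 8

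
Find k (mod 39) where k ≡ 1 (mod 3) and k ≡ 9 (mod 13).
M = 3 × 13 = 39. M₁ = 13, y₁ ≡ 1 (mod 3). M₂ = 3, y₂ ≡ 9 (mod 13). k = 1×13×1 + 9×3×9 ≡ 22 (mod 39)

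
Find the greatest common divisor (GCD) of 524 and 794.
2

Using the Euclidean algorithm:
524 = 0 × 794 + 524
794 = 1 × 524 + 270
524 = 1 × 270 + 254
270 = 1 × 254 + 16
254 = 15 × 16 + 14
16 = 1 × 14 + 2
14 = 7 × 2 + 0

GCD(524, 794) = 2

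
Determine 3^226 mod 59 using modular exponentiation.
Using Fermat: 3^{58} ≡ 1 (mod 59). 226 ≡ 52 (mod 58). So 3^{226} ≡ 3^{52} ≡ 45 (mod 59)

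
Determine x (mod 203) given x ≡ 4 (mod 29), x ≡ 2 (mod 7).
149

Using the Chinese Remainder Theorem:
M = product of moduli = 203
For equation 1: M_1 = 7, 7 ≡ 7 (mod 29), inverse of 7 mod 29 is 25 (check: 7 × 25 = 175 ≡ 1 (mod 29))
For equation 2: M_2 = 29, 29 ≡ 1 (mod 7), inverse of 29 mod 7 is 1 (check: 1 × 1 = 1 ≡ 1 (mod 7))
Combine: x ≡ Σ r_i×M_i×(M_i⁻¹ mod m_i) = 4×7×25 + 2×29×1 = 700 + 58 = 758
758 mod 203 = 149
x ≡ 149 (mod 203)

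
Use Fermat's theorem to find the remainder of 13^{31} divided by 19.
15

By Fermat's Little Theorem, a^(p-1) ≡ 1 (mod p) for prime p and gcd(a, p) = 1
Here p = 19, so 13^18 ≡ 1 (mod 19)
We can reduce the exponent: 31 mod 18 = 13
So 13^31 ≡ 13^13 (mod 19)
Computing: 13^13 mod 19 = 15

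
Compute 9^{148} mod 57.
6

Using successive squaring:
Binary expansion of 148: 10010100
Powers of 9 mod 57 (each is the square of the previous):
  9^1 ≡ 9 (mod 57)
  9^2 ≡ 9² = 81 ≡ 24 (mod 57)
  9^4 ≡ 24² = 576 ≡ 6 (mod 57)
  9^8 ≡ 6² = 36 ≡ 36 (mod 57)
  9^16 ≡ 36² = 1296 ≡ 42 (mod 57)
  9^32 ≡ 42² = 1764 ≡ 54 (mod 57)
  9^64 ≡ 54² = 2916 ≡ 9 (mod 57)
  9^128 ≡ 9² = 81 ≡ 24 (mod 57)
148 = 128 + 16 + 4, so 9^148 = 9^128 × 9^16 × 9^4 ≡ 24 × 42 × 6 (mod 57)
Multiplying step by step:
  24 × 42 = 1008 ≡ 39 (mod 57)
  39 × 6 = 234 ≡ 6 (mod 57)
Result: 9^148 ≡ 6 (mod 57)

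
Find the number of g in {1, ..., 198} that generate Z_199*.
Number of primitive roots mod 199 = φ(198) = 60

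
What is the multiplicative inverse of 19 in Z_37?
19^(-1) ≡ 2 (mod 37). Verification: 19 × 2 = 38 ≡ 1 (mod 37)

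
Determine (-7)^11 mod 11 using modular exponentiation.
Using Fermat: (-7)^{10} ≡ 1 (mod 11). 11 ≡ 1 (mod 10). So (-7)^{11} ≡ (-7)^{1} ≡ 4 (mod 11)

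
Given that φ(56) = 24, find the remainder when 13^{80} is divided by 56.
By Euler: 13^{24} ≡ 1 (mod 56) since gcd(13, 56) = 1. 80 = 3×24 + 8. So 13^{80} ≡ 13^{8} ≡ 1 (mod 56)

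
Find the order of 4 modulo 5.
Powers of 4 mod 5: 4^1≡4, 4^2≡1. Order = 2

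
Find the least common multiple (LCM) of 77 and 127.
9779

First find GCD(77, 127) using the Euclidean algorithm:
77 = 0 × 127 + 77
127 = 1 × 77 + 50
77 = 1 × 50 + 27
50 = 1 × 27 + 23
27 = 1 × 23 + 4
23 = 5 × 4 + 3
4 = 1 × 3 + 1
3 = 3 × 1 + 0
GCD(77, 127) = 1

LCM formula: LCM(a, b) = (a × b) / GCD(a, b)
LCM(77, 127) = (77 × 127) / 1
LCM(77, 127) = 9779 / 1
LCM(77, 127) = 9779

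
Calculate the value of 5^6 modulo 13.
6 = 4 + 2 (binary 110). Repeated squaring mod 13: 5^1 ≡ 5; 5^2 ≡ 5² = 25 ≡ 12; 5^4 ≡ 12² = 144 ≡ 1. Multiply: 5^6 = 5^4 × 5^2 ≡ 1 × 12 (mod 13): 1 × 12 = 12 ≡ 12. So 5^6 ≡ 12 (mod 13).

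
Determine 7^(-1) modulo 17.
7^(-1) ≡ 5 (mod 17). Verification: 7 × 5 = 35 ≡ 1 (mod 17)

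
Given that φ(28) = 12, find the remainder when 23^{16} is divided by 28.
By Euler: 23^{12} ≡ 1 (mod 28) since gcd(23, 28) = 1. 16 = 1×12 + 4. So 23^{16} ≡ 23^{4} ≡ 9 (mod 28)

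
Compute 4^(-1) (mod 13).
10

Using Extended Euclidean Algorithm:
gcd(4, 13) = 1
Bezout coefficients: 4 × -3 + 13 × 1 = 1
So 4 × -3 ≡ 1 (mod 13)
The inverse is -3 mod 13 = 10
Verification: 4 × 10 = 40 = 3 × 13 + 1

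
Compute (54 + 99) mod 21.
6

(54 + 99) = 153
153 mod 21 = 6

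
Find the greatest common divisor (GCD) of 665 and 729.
1

Using the Euclidean algorithm:
665 = 0 × 729 + 665
729 = 1 × 665 + 64
665 = 10 × 64 + 25
64 = 2 × 25 + 14
25 = 1 × 14 + 11
14 = 1 × 11 + 3
11 = 3 × 3 + 2
3 = 1 × 2 + 1
2 = 2 × 1 + 0

GCD(665, 729) = 1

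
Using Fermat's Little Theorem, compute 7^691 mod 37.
By Fermat: 7^{36} ≡ 1 (mod 37). 691 ≡ 7 (mod 36). So 7^{691} ≡ 7^{7} ≡ 34 (mod 37)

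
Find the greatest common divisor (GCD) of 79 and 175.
1

Using the Euclidean algorithm:
79 = 0 × 175 + 79
175 = 2 × 79 + 17
79 = 4 × 17 + 11
17 = 1 × 11 + 6
11 = 1 × 6 + 5
6 = 1 × 5 + 1
5 = 5 × 1 + 0

GCD(79, 175) = 1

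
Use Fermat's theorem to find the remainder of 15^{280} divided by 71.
1

By Fermat's Little Theorem, a^(p-1) ≡ 1 (mod p) for prime p and gcd(a, p) = 1
Here p = 71, so 15^70 ≡ 1 (mod 71)
We can reduce the exponent: 280 mod 70 = 0
So 15^280 ≡ 15^0 (mod 71)
Computing: 15^0 mod 71 = 1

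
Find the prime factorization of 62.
2 × 31

Divide by primes starting from smallest:
62 ÷ 2 = 31
31 ÷ 31 = 1

62 = 2 × 31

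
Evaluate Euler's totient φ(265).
208

Prime factorization: 265 = 5 × 53
Using the formula φ(n) = n × Π(1 - 1/p) for each prime factor p:
φ(265) = 265 × (1 - 1/5) × (1 - 1/53)
φ(265) = 208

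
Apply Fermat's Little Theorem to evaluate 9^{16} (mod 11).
9

By Fermat's Little Theorem, a^(p-1) ≡ 1 (mod p) for prime p and gcd(a, p) = 1
Here p = 11, so 9^10 ≡ 1 (mod 11)
We can reduce the exponent: 16 mod 10 = 6
So 9^16 ≡ 9^6 (mod 11)
Computing: 9^6 mod 11 = 9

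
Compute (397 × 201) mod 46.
33

(397 × 201) = 79797
79797 mod 46 = 33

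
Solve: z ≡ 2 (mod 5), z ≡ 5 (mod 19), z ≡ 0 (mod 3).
M = 5 × 19 × 3 = 285. M₁ = 57, y₁ ≡ 3 (mod 5). M₂ = 15, y₂ ≡ 14 (mod 19). M₃ = 95, y₃ ≡ 2 (mod 3). z = 2×57×3 + 5×15×14 + 0×95×2 ≡ 252 (mod 285)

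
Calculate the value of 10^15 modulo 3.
Using Fermat: 10^{2} ≡ 1 (mod 3). 15 ≡ 1 (mod 2). So 10^{15} ≡ 10^{1} ≡ 1 (mod 3)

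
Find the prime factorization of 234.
2 × 3^2 × 13

Divide by primes starting from smallest:
234 ÷ 2 = 117
117 ÷ 3 = 39
39 ÷ 3 = 13
13 ÷ 13 = 1

234 = 2 × 3^2 × 13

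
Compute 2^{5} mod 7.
4

Using successive squaring:
Binary expansion of 5: 101
Powers of 2 mod 7 (each is the square of the previous):
  2^1 ≡ 2 (mod 7)
  2^2 ≡ 2² = 4 ≡ 4 (mod 7)
  2^4 ≡ 4² = 16 ≡ 2 (mod 7)
5 = 4 + 1, so 2^5 = 2^4 × 2^1 ≡ 2 × 2 (mod 7)
Multiplying step by step:
  2 × 2 = 4 ≡ 4 (mod 7)
Result: 2^5 ≡ 4 (mod 7)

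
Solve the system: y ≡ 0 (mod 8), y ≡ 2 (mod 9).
M = 8 × 9 = 72. M₁ = 9, y₁ ≡ 1 (mod 8). M₂ = 8, y₂ ≡ 8 (mod 9). y = 0×9×1 + 2×8×8 ≡ 56 (mod 72)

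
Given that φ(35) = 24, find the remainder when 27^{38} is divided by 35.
By Euler: 27^{24} ≡ 1 (mod 35) since gcd(27, 35) = 1. 38 = 1×24 + 14. So 27^{38} ≡ 27^{14} ≡ 29 (mod 35)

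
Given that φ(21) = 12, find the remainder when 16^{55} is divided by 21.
By Euler: 16^{12} ≡ 1 (mod 21) since gcd(16, 21) = 1. 55 = 4×12 + 7. So 16^{55} ≡ 16^{7} ≡ 16 (mod 21)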